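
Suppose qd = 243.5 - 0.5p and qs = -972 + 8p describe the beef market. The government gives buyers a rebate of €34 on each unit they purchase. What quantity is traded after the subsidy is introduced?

q' = 188

Pre-subsidy: 243.5 - 0.5p = -972 + 8p gives p* = 143, q* = 172.
With the rebate, buyers effectively pay pb = ps − 34, where ps is the price sellers receive.
Demand in terms of ps becomes qd = 243.5 − 0.5(ps − 34) = 260.5 - 0.5ps. Setting this equal to supply: 260.5 - 0.5ps = -972 + 8ps, so ps = 145.
Buyers pay pb = 145 − 34 = 111; q' = -972 + 8·145 = 188.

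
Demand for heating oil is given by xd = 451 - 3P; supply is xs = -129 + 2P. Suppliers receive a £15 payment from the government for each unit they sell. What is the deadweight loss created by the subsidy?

Pre-subsidy: 451 - 3P = -129 + 2P gives P* = 116, x* = 103.
With the subsidy, sellers receive Ps = Pb + 15 for each unit, where Pb is the price buyers pay.
Supply in terms of Pb becomes xs = -129 + 2(Pb + 15) = -99 + 2Pb. Setting this equal to demand: 451 - 3Pb = -99 + 2Pb, so Pb = 110.
Sellers receive Ps = 110 + 15 = 125; x' = 451 − 3·110 = 121.
The subsidy expands output by 121 − 103 = 18 past the efficient level; on those units the gap between marginal cost and willingness to pay runs from 0 up to 15.
DWL = ½ × 15 × 18 = 135.

Deadweight loss = £135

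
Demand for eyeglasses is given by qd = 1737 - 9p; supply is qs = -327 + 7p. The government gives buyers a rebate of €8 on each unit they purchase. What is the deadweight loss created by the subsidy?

Deadweight loss = €126

Pre-subsidy: 1737 - 9p = -327 + 7p gives p* = 129, q* = 576.
With the rebate, buyers effectively pay pb = ps − 8, where ps is the price sellers receive.
Demand in terms of ps becomes qd = 1737 − 9(ps − 8) = 1809 - 9ps. Setting this equal to supply: 1809 - 9ps = -327 + 7ps, so ps = 133.5.
Buyers pay pb = 133.5 − 8 = 125.5; q' = -327 + 7·133.5 = 607.5.
The subsidy expands output by 607.5 − 576 = 31.5 past the efficient level; on those units the gap between marginal cost and willingness to pay runs from 0 up to 8.
DWL = ½ × 8 × 31.5 = 126.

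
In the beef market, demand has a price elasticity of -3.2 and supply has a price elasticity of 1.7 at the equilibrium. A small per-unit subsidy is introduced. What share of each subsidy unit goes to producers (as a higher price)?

Producer share = 32/49

For a small subsidy around the equilibrium, the benefit split depends on the relative slopes, which at a point are proportional to the elasticities.
Buyer share = εs/(εs + |εd|) = 1.7/(1.7 + 3.2) = 17/49; seller share = |εd|/(εs + |εd|) = 32/49.
So producers capture 32/49 of the subsidy.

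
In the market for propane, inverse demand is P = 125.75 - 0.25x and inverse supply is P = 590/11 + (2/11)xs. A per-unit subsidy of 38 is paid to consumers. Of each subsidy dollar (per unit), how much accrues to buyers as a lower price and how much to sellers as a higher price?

Pre-subsidy: 125.75 - 0.25x = 590/11 + (2/11)x gives x* = 167 and P* = 84.
With the rebate, buyers effectively pay Pb = Ps − 38, where Ps is the price sellers receive.
On the curves, Pb = 125.75 - 0.25x and Ps = 590/11 + (2/11)x; the wedge Ps − Pb = 38 gives 590/11 + (2/11)x − (125.75 - 0.25x) = 38, so x' = 255.
Then Pb = 125.75 − 0.25·255 = 62 and Ps = 590/11 + (2/11)·255 = 100.
Buyers' price falls by P* − Pb = 84 − 62 = 22; sellers' price rises by Ps − P* = 100 − 84 = 16.

Buyers gain 22 per unit; sellers gain 16 per unit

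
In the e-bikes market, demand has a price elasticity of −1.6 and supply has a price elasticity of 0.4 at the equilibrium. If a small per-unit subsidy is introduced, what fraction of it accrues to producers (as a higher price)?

For a small subsidy around the equilibrium, the benefit split depends on the relative slopes, which at a point are proportional to the elasticities.
Buyer share = εs/(εs + |εd|) = 0.4/(0.4 + 1.6) = 0.2; seller share = |εd|/(εs + |εd|) = 0.8.
So producers capture 0.8 of the subsidy.

Producer share = 0.8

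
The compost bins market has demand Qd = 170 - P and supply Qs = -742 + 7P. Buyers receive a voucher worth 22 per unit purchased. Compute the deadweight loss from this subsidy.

Pre-subsidy: 170 - P = -742 + 7P gives P* = 114, Q* = 56.
With the rebate, buyers effectively pay Pb = Ps − 22, where Ps is the price sellers receive.
Demand in terms of Ps becomes Qd = 170 − 1(Ps − 22) = 192 - Ps. Setting this equal to supply: 192 - Ps = -742 + 7Ps, so Ps = 116.75.
Buyers pay Pb = 116.75 − 22 = 94.75; Q' = -742 + 7·116.75 = 75.25.
The subsidy expands output by 75.25 − 56 = 19.25 past the efficient level; on those units the gap between marginal cost and willingness to pay runs from 0 up to 22.
DWL = ½ × 22 × 19.25 = 211.75.

Deadweight loss = 211.75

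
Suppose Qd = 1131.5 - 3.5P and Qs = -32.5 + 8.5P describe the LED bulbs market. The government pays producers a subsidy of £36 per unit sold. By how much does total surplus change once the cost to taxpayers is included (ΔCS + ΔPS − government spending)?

Pre-subsidy: 1131.5 - 3.5P = -32.5 + 8.5P gives P* = 97, Q* = 792.
With the subsidy, sellers receive Ps = Pb + 36 for each unit, where Pb is the price buyers pay.
Supply in terms of Pb becomes Qs = -32.5 + 8.5(Pb + 36) = 273.5 + 8.5Pb. Setting this equal to demand: 1131.5 - 3.5Pb = 273.5 + 8.5Pb, so Pb = 71.5.
Sellers receive Ps = 71.5 + 36 = 107.5; Q' = 1131.5 − 3.5·71.5 = 881.25.
ΔCS = ½(792 + 881.25)(97 − 71.5) = 21333.9375; ΔPS = ½(792 + 881.25)(107.5 − 97) = 8784.5625.
Government spending = 36 × 881.25 = 31725.
Net change = 21333.9375 + 8784.5625 − 31725 = -1606.5. The loss equals the DWL triangle ½·36·89.25.

Net change in total surplus = -£1606.5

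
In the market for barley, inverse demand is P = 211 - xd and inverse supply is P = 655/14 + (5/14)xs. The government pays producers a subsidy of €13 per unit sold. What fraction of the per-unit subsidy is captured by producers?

Pre-subsidy: 211 - x = 655/14 + (5/14)x gives x* = 121 and P* = 90.
With the subsidy, sellers receive Ps = Pb + 13 for each unit, where Pb is the price buyers pay.
On the curves, Pb = 211 - x and Ps = 655/14 + (5/14)x; the wedge Ps − Pb = 13 gives 655/14 + (5/14)x − (211 - x) = 13, so x' = 2481/19.
Then Pb = 211 − 1·(2481/19) = 1528/19 and Ps = 655/14 + (5/14)·(2481/19) = 1775/19.
Buyers' price falls by P* − Pb = 90 − 1528/19 = 182/19; sellers' price rises by Ps − P* = 1775/19 − 90 = 65/19.
So producers capture (65/19)/13 = 5/19 of each unit of subsidy.

Producer share = 5/19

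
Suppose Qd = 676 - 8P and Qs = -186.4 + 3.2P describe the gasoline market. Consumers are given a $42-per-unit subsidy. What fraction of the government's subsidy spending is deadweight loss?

DWL / government spending = 4/13

Pre-subsidy: 676 - 8P = -186.4 + 3.2P gives P* = 77, Q* = 60.
With the rebate, buyers effectively pay Pb = Ps − 42, where Ps is the price sellers receive.
Demand in terms of Ps becomes Qd = 676 − 8(Ps − 42) = 1012 - 8Ps. Setting this equal to supply: 1012 - 8Ps = -186.4 + 3.2Ps, so Ps = 107.
Buyers pay Pb = 107 − 42 = 65; Q' = -186.4 + 3.2·107 = 156.
ΔCS = ½(60 + 156)(77 − 65) = 1296; ΔPS = ½(60 + 156)(107 − 77) = 3240.
Government spending = 42 × 156 = 6552.
DWL = ½ × 42 × (156 − 60) = 2016; fraction = 2016 / 6552 = 4/13.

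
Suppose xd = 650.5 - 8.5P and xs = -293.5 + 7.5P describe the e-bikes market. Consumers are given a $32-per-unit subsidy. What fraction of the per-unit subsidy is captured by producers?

Pre-subsidy: 650.5 - 8.5P = -293.5 + 7.5P gives P* = 59, x* = 149.
With the rebate, buyers effectively pay Pb = Ps − 32, where Ps is the price sellers receive.
Demand in terms of Ps becomes xd = 650.5 − 8.5(Ps − 32) = 922.5 - 8.5Ps. Setting this equal to supply: 922.5 - 8.5Ps = -293.5 + 7.5Ps, so Ps = 76.
Buyers pay Pb = 76 − 32 = 44; x' = -293.5 + 7.5·76 = 276.5.
Buyers' price falls by P* − Pb = 59 − 44 = 15; sellers' price rises by Ps − P* = 76 − 59 = 17.
So producers capture 17/32 = 0.53125 of each unit of subsidy.

Producer share = 0.53125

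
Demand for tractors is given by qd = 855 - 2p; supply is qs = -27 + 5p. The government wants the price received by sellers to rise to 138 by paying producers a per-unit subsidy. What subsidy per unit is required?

Required subsidy s = 42 per unit

At a seller price of 138, quantity supplied is -27 + 5·138 = 663.
Buyers absorb 663 only when they pay pb with 855 − 2·pb = 663, i.e. pb = 96.
s = ps − pb = 138 − 96 = 42.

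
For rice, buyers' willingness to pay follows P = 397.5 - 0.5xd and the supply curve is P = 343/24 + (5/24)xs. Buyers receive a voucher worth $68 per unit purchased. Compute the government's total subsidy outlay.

Government cost = $43316

Pre-subsidy: 397.5 - 0.5x = 343/24 + (5/24)x gives x* = 541 and P* = 127.
With the rebate, buyers effectively pay Pb = Ps − 68, where Ps is the price sellers receive.
On the curves, Pb = 397.5 - 0.5x and Ps = 343/24 + (5/24)x; the wedge Ps − Pb = 68 gives 343/24 + (5/24)x − (397.5 - 0.5x) = 68, so x' = 637.
Then Pb = 397.5 − 0.5·637 = 79 and Ps = 343/24 + (5/24)·637 = 147.
Government outlay = subsidy × quantity = 68 × 637 = 43316.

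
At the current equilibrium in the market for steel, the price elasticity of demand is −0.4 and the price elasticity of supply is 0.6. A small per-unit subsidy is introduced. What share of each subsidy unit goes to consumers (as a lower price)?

Consumer share = 0.6

For a small subsidy around the equilibrium, the benefit split depends on the relative slopes, which at a point are proportional to the elasticities.
Buyer share = εs/(εs + |εd|) = 0.6/(0.6 + 0.4) = 0.6; seller share = |εd|/(εs + |εd|) = 0.4.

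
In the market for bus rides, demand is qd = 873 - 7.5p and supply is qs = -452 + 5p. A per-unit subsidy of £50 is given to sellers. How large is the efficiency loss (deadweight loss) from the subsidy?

Deadweight loss = £3750

Pre-subsidy: 873 - 7.5p = -452 + 5p gives p* = 106, q* = 78.
With the subsidy, sellers receive ps = pb + 50 for each unit, where pb is the price buyers pay.
Supply in terms of pb becomes qs = -452 + 5(pb + 50) = -202 + 5pb. Setting this equal to demand: 873 - 7.5pb = -202 + 5pb, so pb = 86.
Sellers receive ps = 86 + 50 = 136; q' = 873 − 7.5·86 = 228.
The subsidy expands output by 228 − 78 = 150 past the efficient level; on those units the gap between marginal cost and willingness to pay runs from 0 up to 50.
DWL = ½ × 50 × 150 = 3750.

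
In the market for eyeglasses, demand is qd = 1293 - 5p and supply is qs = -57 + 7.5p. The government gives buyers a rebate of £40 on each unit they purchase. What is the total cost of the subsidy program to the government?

Pre-subsidy: 1293 - 5p = -57 + 7.5p gives p* = 108, q* = 753.
With the rebate, buyers effectively pay pb = ps − 40, where ps is the price sellers receive.
Demand in terms of ps becomes qd = 1293 − 5(ps − 40) = 1493 - 5ps. Setting this equal to supply: 1493 - 5ps = -57 + 7.5ps, so ps = 124.
Buyers pay pb = 124 − 40 = 84; q' = -57 + 7.5·124 = 873.
Government outlay = subsidy × quantity = 40 × 873 = 34920.

Government cost = £34920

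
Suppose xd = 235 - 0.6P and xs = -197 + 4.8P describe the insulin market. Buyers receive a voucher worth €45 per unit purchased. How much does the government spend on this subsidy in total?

Pre-subsidy: 235 - 0.6P = -197 + 4.8P gives P* = 80, x* = 187.
With the rebate, buyers effectively pay Pb = Ps − 45, where Ps is the price sellers receive.
Demand in terms of Ps becomes xd = 235 − 0.6(Ps − 45) = 262 - 0.6Ps. Setting this equal to supply: 262 - 0.6Ps = -197 + 4.8Ps, so Ps = 85.
Buyers pay Pb = 85 − 45 = 40; x' = -197 + 4.8·85 = 211.
Government outlay = subsidy × quantity = 45 × 211 = 9495.

Government cost = €9495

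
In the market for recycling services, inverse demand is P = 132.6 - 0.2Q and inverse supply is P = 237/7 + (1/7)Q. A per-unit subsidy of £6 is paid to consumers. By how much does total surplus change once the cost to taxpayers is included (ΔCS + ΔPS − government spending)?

Pre-subsidy: 132.6 - 0.2Q = 237/7 + (1/7)Q gives Q* = 288 and P* = 75.
With the rebate, buyers effectively pay Pb = Ps − 6, where Ps is the price sellers receive.
On the curves, Pb = 132.6 - 0.2Q and Ps = 237/7 + (1/7)Q; the wedge Ps − Pb = 6 gives 237/7 + (1/7)Q − (132.6 - 0.2Q) = 6, so Q' = 305.5.
Then Pb = 132.6 − 0.2·305.5 = 71.5 and Ps = 237/7 + (1/7)·305.5 = 77.5.
ΔCS = ½(288 + 305.5)(75 − 71.5) = 1038.625; ΔPS = ½(288 + 305.5)(77.5 − 75) = 741.875.
Government spending = 6 × 305.5 = 1833.
Net change = 1038.625 + 741.875 − 1833 = -52.5. The loss equals the DWL triangle ½·6·17.5.

Net change in total surplus = -£52.5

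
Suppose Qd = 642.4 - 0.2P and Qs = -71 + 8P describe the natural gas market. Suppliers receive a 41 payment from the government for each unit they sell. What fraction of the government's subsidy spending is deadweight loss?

Pre-subsidy: 642.4 - 0.2P = -71 + 8P gives P* = 87, Q* = 625.
With the subsidy, sellers receive Ps = Pb + 41 for each unit, where Pb is the price buyers pay.
Supply in terms of Pb becomes Qs = -71 + 8(Pb + 41) = 257 + 8Pb. Setting this equal to demand: 642.4 - 0.2Pb = 257 + 8Pb, so Pb = 47.
Sellers receive Ps = 47 + 41 = 88; Q' = 642.4 − 0.2·47 = 633.
ΔCS = ½(625 + 633)(87 − 47) = 25160; ΔPS = ½(625 + 633)(88 − 87) = 629.
Government spending = 41 × 633 = 25953.
DWL = ½ × 41 × (633 − 625) = 164; fraction = 164 / 25953 = 4/633.

DWL / government spending = 4/633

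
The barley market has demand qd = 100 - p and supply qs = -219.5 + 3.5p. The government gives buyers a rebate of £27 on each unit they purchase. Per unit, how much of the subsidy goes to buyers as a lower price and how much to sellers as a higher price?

Pre-subsidy: 100 - p = -219.5 + 3.5p gives p* = 71, q* = 29.
With the rebate, buyers effectively pay pb = ps − 27, where ps is the price sellers receive.
Demand in terms of ps becomes qd = 100 − 1(ps − 27) = 127 - ps. Setting this equal to supply: 127 - ps = -219.5 + 3.5ps, so ps = 77.
Buyers pay pb = 77 − 27 = 50; q' = -219.5 + 3.5·77 = 50.
Buyers' price falls by p* − pb = 71 − 50 = 21; sellers' price rises by ps − p* = 77 − 71 = 6.

Buyers gain £21 per unit; sellers gain £6 per unit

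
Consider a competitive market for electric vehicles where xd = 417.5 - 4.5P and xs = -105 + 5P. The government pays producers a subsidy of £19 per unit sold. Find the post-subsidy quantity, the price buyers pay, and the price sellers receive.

Pre-subsidy: 417.5 - 4.5P = -105 + 5P gives P* = 55, x* = 170.
With the subsidy, sellers receive Ps = Pb + 19 for each unit, where Pb is the price buyers pay.
Supply in terms of Pb becomes xs = -105 + 5(Pb + 19) = -10 + 5Pb. Setting this equal to demand: 417.5 - 4.5Pb = -10 + 5Pb, so Pb = 45.
Sellers receive Ps = 45 + 19 = 64; x' = 417.5 − 4.5·45 = 215.

x' = 215; buyers pay £45; sellers receive £64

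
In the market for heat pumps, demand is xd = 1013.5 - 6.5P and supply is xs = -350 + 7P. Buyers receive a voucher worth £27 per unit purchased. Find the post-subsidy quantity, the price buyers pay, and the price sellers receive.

x' = 448; buyers pay £87; sellers receive £114

Pre-subsidy: 1013.5 - 6.5P = -350 + 7P gives P* = 101, x* = 357.
With the rebate, buyers effectively pay Pb = Ps − 27, where Ps is the price sellers receive.
Demand in terms of Ps becomes xd = 1013.5 − 6.5(Ps − 27) = 1189 - 6.5Ps. Setting this equal to supply: 1189 - 6.5Ps = -350 + 7Ps, so Ps = 114.
Buyers pay Pb = 114 − 27 = 87; x' = -350 + 7·114 = 448.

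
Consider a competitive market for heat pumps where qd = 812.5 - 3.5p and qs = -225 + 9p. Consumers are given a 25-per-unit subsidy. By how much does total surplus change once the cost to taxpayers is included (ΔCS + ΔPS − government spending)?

Net change in total surplus = -787.5

Pre-subsidy: 812.5 - 3.5p = -225 + 9p gives p* = 83, q* = 522.
With the rebate, buyers effectively pay pb = ps − 25, where ps is the price sellers receive.
Demand in terms of ps becomes qd = 812.5 − 3.5(ps − 25) = 900 - 3.5ps. Setting this equal to supply: 900 - 3.5ps = -225 + 9ps, so ps = 90.
Buyers pay pb = 90 − 25 = 65; q' = -225 + 9·90 = 585.
ΔCS = ½(522 + 585)(83 − 65) = 9963; ΔPS = ½(522 + 585)(90 − 83) = 3874.5.
Government spending = 25 × 585 = 14625.
Net change = 9963 + 3874.5 − 14625 = -787.5. The loss equals the DWL triangle ½·25·63.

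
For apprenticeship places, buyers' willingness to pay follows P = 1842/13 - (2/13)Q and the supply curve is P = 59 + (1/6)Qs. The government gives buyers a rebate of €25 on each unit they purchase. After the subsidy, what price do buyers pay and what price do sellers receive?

Buyers pay €90; sellers receive €115

Pre-subsidy: 1842/13 - (2/13)Q = 59 + (1/6)Q gives Q* = 258 and P* = 102.
With the rebate, buyers effectively pay Pb = Ps − 25, where Ps is the price sellers receive.
On the curves, Pb = 1842/13 - (2/13)Q and Ps = 59 + (1/6)Q; the wedge Ps − Pb = 25 gives 59 + (1/6)Q − (1842/13 - (2/13)Q) = 25, so Q' = 336.
Then Pb = 1842/13 − (2/13)·336 = 90 and Ps = 59 + (1/6)·336 = 115.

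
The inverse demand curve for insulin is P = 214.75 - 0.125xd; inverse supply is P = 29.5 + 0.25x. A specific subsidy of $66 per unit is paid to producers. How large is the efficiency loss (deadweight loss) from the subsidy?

Pre-subsidy: 214.75 - 0.125x = 29.5 + 0.25x gives x* = 494 and P* = 153.
With the subsidy, sellers receive Ps = Pb + 66 for each unit, where Pb is the price buyers pay.
On the curves, Pb = 214.75 - 0.125x and Ps = 29.5 + 0.25x; the wedge Ps − Pb = 66 gives 29.5 + 0.25x − (214.75 - 0.125x) = 66, so x' = 670.
Then Pb = 214.75 − 0.125·670 = 131 and Ps = 29.5 + 0.25·670 = 197.
The subsidy expands output by 670 − 494 = 176 past the efficient level; on those units the gap between marginal cost and willingness to pay runs from 0 up to 66.
DWL = ½ × 66 × 176 = 5808.

Deadweight loss = $5808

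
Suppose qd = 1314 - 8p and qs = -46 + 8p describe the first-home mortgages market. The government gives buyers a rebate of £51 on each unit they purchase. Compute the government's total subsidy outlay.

Pre-subsidy: 1314 - 8p = -46 + 8p gives p* = 85, q* = 634.
With the rebate, buyers effectively pay pb = ps − 51, where ps is the price sellers receive.
Demand in terms of ps becomes qd = 1314 − 8(ps − 51) = 1722 - 8ps. Setting this equal to supply: 1722 - 8ps = -46 + 8ps, so ps = 110.5.
Buyers pay pb = 110.5 − 51 = 59.5; q' = -46 + 8·110.5 = 838.
Government outlay = subsidy × quantity = 51 × 838 = 42738.

Government cost = £42738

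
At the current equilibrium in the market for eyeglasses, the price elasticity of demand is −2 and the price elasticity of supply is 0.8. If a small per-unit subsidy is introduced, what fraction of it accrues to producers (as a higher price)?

For a small subsidy around the equilibrium, the benefit split depends on the relative slopes, which at a point are proportional to the elasticities.
Buyer share = εs/(εs + |εd|) = 0.8/(0.8 + 2) = 2/7; seller share = |εd|/(εs + |εd|) = 5/7.
So producers capture 5/7 of the subsidy.

Producer share = 5/7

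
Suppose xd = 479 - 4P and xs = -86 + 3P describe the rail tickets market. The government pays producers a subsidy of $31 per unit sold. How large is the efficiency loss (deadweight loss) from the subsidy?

Deadweight loss = 5766/7

Pre-subsidy: 479 - 4P = -86 + 3P gives P* = 565/7, x* = 1093/7.
With the subsidy, sellers receive Ps = Pb + 31 for each unit, where Pb is the price buyers pay.
Supply in terms of Pb becomes xs = -86 + 3(Pb + 31) = 7 + 3Pb. Setting this equal to demand: 479 - 4Pb = 7 + 3Pb, so Pb = 472/7.
Sellers receive Ps = 472/7 + 31 = 689/7; x' = 479 − 4·(472/7) = 1465/7.
The subsidy expands output by 1465/7 − 1093/7 = 372/7 past the efficient level; on those units the gap between marginal cost and willingness to pay runs from 0 up to 31.
DWL = ½ × 31 × 372/7 = 5766/7.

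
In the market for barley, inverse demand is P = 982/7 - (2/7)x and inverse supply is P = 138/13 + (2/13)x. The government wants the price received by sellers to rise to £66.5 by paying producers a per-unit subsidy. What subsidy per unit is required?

At a seller price of 66.5, quantity supplied is -69 + 6.5·66.5 = 363.25.
Buyers absorb 363.25 only when they pay Pb = 982/7 − (2/7)·363.25 = 36.5.
s = Ps − Pb = 66.5 − 36.5 = 30.

Required subsidy s = £30 per unit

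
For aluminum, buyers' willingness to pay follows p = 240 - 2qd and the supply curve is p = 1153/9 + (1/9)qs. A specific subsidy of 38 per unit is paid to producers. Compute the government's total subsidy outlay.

Pre-subsidy: 240 - 2q = 1153/9 + (1/9)q gives q* = 53 and p* = 134.
With the subsidy, sellers receive ps = pb + 38 for each unit, where pb is the price buyers pay.
On the curves, pb = 240 - 2q and ps = 1153/9 + (1/9)q; the wedge ps − pb = 38 gives 1153/9 + (1/9)q − (240 - 2q) = 38, so q' = 71.
Then pb = 240 − 2·71 = 98 and ps = 1153/9 + (1/9)·71 = 136.
Government outlay = subsidy × quantity = 38 × 71 = 2698.

Government cost = 2698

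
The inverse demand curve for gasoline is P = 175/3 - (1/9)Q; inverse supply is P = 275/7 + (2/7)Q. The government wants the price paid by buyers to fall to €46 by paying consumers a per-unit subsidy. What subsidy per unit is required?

At a buyer price of 46, quantity demanded is 525 − 9·46 = 111.
Sellers supply 111 only when they receive Ps = 275/7 + (2/7)·111 = 71.
s = Ps − Pb = 71 − 46 = 25.

Required subsidy s = €25 per unit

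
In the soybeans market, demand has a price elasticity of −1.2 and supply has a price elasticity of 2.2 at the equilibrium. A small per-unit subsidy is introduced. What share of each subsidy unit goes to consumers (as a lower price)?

Consumer share = 11/17

For a small subsidy around the equilibrium, the benefit split depends on the relative slopes, which at a point are proportional to the elasticities.
Buyer share = εs/(εs + |εd|) = 2.2/(2.2 + 1.2) = 11/17; seller share = |εd|/(εs + |εd|) = 6/17.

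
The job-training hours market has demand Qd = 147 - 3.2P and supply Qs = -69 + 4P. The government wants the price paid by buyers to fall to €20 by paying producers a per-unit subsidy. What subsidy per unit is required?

Required subsidy s = €18 per unit

At a buyer price of 20, quantity demanded is 147 − 3.2·20 = 83.
Sellers supply 83 only when they receive Ps with -69 + 4·Ps = 83, i.e. Ps = 38.
s = Ps − Pb = 38 − 20 = 18.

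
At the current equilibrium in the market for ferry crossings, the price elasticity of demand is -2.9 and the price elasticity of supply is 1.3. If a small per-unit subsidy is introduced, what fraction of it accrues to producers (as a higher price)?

For a small subsidy around the equilibrium, the benefit split depends on the relative slopes, which at a point are proportional to the elasticities.
Buyer share = εs/(εs + |εd|) = 1.3/(1.3 + 2.9) = 13/42; seller share = |εd|/(εs + |εd|) = 29/42.
So producers capture 29/42 of the subsidy.

Producer share = 29/42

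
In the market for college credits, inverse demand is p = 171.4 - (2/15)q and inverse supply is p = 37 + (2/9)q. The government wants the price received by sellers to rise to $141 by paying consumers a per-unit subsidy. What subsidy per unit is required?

Required subsidy s = $32 per unit

At a seller price of 141, quantity supplied is -166.5 + 4.5·141 = 468.
Buyers absorb 468 only when they pay pb = 171.4 − (2/15)·468 = 109.
s = ps − pb = 141 − 109 = 32.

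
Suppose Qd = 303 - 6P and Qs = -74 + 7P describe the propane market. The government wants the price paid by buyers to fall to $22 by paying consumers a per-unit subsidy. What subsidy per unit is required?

At a buyer price of 22, quantity demanded is 303 − 6·22 = 171.
Sellers supply 171 only when they receive Ps with -74 + 7·Ps = 171, i.e. Ps = 35.
s = Ps − Pb = 35 − 22 = 13.

Required subsidy s = $13 per unit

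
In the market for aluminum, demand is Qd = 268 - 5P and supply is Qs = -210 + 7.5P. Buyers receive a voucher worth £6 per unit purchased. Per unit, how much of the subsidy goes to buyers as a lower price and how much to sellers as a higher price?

Buyers gain £3.6 per unit; sellers gain £2.4 per unit

Pre-subsidy: 268 - 5P = -210 + 7.5P gives P* = 38.24, Q* = 76.8.
With the rebate, buyers effectively pay Pb = Ps − 6, where Ps is the price sellers receive.
Demand in terms of Ps becomes Qd = 268 − 5(Ps − 6) = 298 - 5Ps. Setting this equal to supply: 298 - 5Ps = -210 + 7.5Ps, so Ps = 40.64.
Buyers pay Pb = 40.64 − 6 = 34.64; Q' = -210 + 7.5·40.64 = 94.8.
Buyers' price falls by P* − Pb = 38.24 − 34.64 = 3.6; sellers' price rises by Ps − P* = 40.64 − 38.24 = 2.4.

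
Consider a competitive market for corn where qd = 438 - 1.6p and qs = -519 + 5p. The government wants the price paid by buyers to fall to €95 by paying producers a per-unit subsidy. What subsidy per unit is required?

At a buyer price of 95, quantity demanded is 438 − 1.6·95 = 286.
Sellers supply 286 only when they receive ps with -519 + 5·ps = 286, i.e. ps = 161.
s = ps − pb = 161 − 95 = 66.

Required subsidy s = €66 per unit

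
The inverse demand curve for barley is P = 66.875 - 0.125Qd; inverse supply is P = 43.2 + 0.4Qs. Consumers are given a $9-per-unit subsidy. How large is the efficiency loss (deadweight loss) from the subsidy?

Deadweight loss = 540/7

Pre-subsidy: 66.875 - 0.125Q = 43.2 + 0.4Q gives Q* = 947/21 and P* = 1286/21.
With the rebate, buyers effectively pay Pb = Ps − 9, where Ps is the price sellers receive.
On the curves, Pb = 66.875 - 0.125Q and Ps = 43.2 + 0.4Q; the wedge Ps − Pb = 9 gives 43.2 + 0.4Q − (66.875 - 0.125Q) = 9, so Q' = 1307/21.
Then Pb = 66.875 − 0.125·(1307/21) = 1241/21 and Ps = 43.2 + 0.4·(1307/21) = 1430/21.
The subsidy expands output by 1307/21 − 947/21 = 120/7 past the efficient level; on those units the gap between marginal cost and willingness to pay runs from 0 up to 9.
DWL = ½ × 9 × 120/7 = 540/7.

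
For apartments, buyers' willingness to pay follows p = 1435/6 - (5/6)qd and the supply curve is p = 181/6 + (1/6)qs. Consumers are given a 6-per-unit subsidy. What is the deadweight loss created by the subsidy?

Deadweight loss = 18

Pre-subsidy: 1435/6 - (5/6)q = 181/6 + (1/6)q gives q* = 209 and p* = 65.
With the rebate, buyers effectively pay pb = ps − 6, where ps is the price sellers receive.
On the curves, pb = 1435/6 - (5/6)q and ps = 181/6 + (1/6)q; the wedge ps − pb = 6 gives 181/6 + (1/6)q − (1435/6 - (5/6)q) = 6, so q' = 215.
Then pb = 1435/6 − (5/6)·215 = 60 and ps = 181/6 + (1/6)·215 = 66.
The subsidy expands output by 215 − 209 = 6 past the efficient level; on those units the gap between marginal cost and willingness to pay runs from 0 up to 6.
DWL = ½ × 6 × 6 = 18.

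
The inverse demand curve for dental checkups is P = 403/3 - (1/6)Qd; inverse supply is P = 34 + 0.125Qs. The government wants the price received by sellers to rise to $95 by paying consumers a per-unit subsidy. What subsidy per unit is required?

Required subsidy s = $42 per unit

At a seller price of 95, quantity supplied is -272 + 8·95 = 488.
Buyers absorb 488 only when they pay Pb = 403/3 − (1/6)·488 = 53.
s = Ps − Pb = 95 − 53 = 42.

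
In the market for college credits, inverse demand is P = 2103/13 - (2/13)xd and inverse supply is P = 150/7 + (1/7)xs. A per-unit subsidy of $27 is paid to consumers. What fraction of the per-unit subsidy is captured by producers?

Producer share = 13/27

Pre-subsidy: 2103/13 - (2/13)x = 150/7 + (1/7)x gives x* = 473 and P* = 89.
With the rebate, buyers effectively pay Pb = Ps − 27, where Ps is the price sellers receive.
On the curves, Pb = 2103/13 - (2/13)x and Ps = 150/7 + (1/7)x; the wedge Ps − Pb = 27 gives 150/7 + (1/7)x − (2103/13 - (2/13)x) = 27, so x' = 564.
Then Pb = 2103/13 − (2/13)·564 = 75 and Ps = 150/7 + (1/7)·564 = 102.
Buyers' price falls by P* − Pb = 89 − 75 = 14; sellers' price rises by Ps − P* = 102 − 89 = 13.
So producers capture 13/27 = 13/27 of each unit of subsidy.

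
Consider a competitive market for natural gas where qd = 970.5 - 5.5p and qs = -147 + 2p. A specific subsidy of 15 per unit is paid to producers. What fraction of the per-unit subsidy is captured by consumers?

Pre-subsidy: 970.5 - 5.5p = -147 + 2p gives p* = 149, q* = 151.
With the subsidy, sellers receive ps = pb + 15 for each unit, where pb is the price buyers pay.
Supply in terms of pb becomes qs = -147 + 2(pb + 15) = -117 + 2pb. Setting this equal to demand: 970.5 - 5.5pb = -117 + 2pb, so pb = 145.
Sellers receive ps = 145 + 15 = 160; q' = 970.5 − 5.5·145 = 173.
Buyers' price falls by p* − pb = 149 − 145 = 4; sellers' price rises by ps − p* = 160 − 149 = 11.
So consumers capture 4/15 = 4/15 of each unit of subsidy.

Consumer share = 4/15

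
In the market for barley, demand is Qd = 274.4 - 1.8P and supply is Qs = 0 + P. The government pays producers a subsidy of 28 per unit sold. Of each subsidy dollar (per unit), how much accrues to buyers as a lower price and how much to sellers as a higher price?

Buyers gain 10 per unit; sellers gain 18 per unit

Pre-subsidy: 274.4 - 1.8P = 0 + P gives P* = 98, Q* = 98.
With the subsidy, sellers receive Ps = Pb + 28 for each unit, where Pb is the price buyers pay.
Supply in terms of Pb becomes Qs = 0 + 1(Pb + 28) = 28 + Pb. Setting this equal to demand: 274.4 - 1.8Pb = 28 + Pb, so Pb = 88.
Sellers receive Ps = 88 + 28 = 116; Q' = 274.4 − 1.8·88 = 116.
Buyers' price falls by P* − Pb = 98 − 88 = 10; sellers' price rises by Ps − P* = 116 − 98 = 18.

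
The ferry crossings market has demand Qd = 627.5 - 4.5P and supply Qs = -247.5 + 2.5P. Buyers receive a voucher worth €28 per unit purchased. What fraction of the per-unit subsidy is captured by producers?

Pre-subsidy: 627.5 - 4.5P = -247.5 + 2.5P gives P* = 125, Q* = 65.
With the rebate, buyers effectively pay Pb = Ps − 28, where Ps is the price sellers receive.
Demand in terms of Ps becomes Qd = 627.5 − 4.5(Ps − 28) = 753.5 - 4.5Ps. Setting this equal to supply: 753.5 - 4.5Ps = -247.5 + 2.5Ps, so Ps = 143.
Buyers pay Pb = 143 − 28 = 115; Q' = -247.5 + 2.5·143 = 110.
Buyers' price falls by P* − Pb = 125 − 115 = 10; sellers' price rises by Ps − P* = 143 − 125 = 18.
So producers capture 18/28 = 9/14 of each unit of subsidy.

Producer share = 9/14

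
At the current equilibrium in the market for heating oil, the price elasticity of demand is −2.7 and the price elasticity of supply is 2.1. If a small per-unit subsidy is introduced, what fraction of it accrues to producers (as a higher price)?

For a small subsidy around the equilibrium, the benefit split depends on the relative slopes, which at a point are proportional to the elasticities.
Buyer share = εs/(εs + |εd|) = 2.1/(2.1 + 2.7) = 0.4375; seller share = |εd|/(εs + |εd|) = 0.5625.
So producers capture 0.5625 of the subsidy.

Producer share = 0.5625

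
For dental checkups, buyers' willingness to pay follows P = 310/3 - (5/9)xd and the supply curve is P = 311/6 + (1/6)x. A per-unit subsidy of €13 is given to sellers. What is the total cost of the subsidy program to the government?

Government cost = €1161

Pre-subsidy: 310/3 - (5/9)x = 311/6 + (1/6)x gives x* = 927/13 and P* = 2485/39.
With the subsidy, sellers receive Ps = Pb + 13 for each unit, where Pb is the price buyers pay.
On the curves, Pb = 310/3 - (5/9)x and Ps = 311/6 + (1/6)x; the wedge Ps − Pb = 13 gives 311/6 + (1/6)x − (310/3 - (5/9)x) = 13, so x' = 1161/13.
Then Pb = 310/3 − (5/9)·(1161/13) = 2095/39 and Ps = 311/6 + (1/6)·(1161/13) = 2602/39.
Government outlay = subsidy × quantity = 13 × 1161/13 = 1161.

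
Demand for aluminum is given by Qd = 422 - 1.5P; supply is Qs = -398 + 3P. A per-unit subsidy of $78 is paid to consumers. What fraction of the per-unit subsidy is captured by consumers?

Pre-subsidy: 422 - 1.5P = -398 + 3P gives P* = 1640/9, Q* = 446/3.
With the rebate, buyers effectively pay Pb = Ps − 78, where Ps is the price sellers receive.
Demand in terms of Ps becomes Qd = 422 − 1.5(Ps − 78) = 539 - 1.5Ps. Setting this equal to supply: 539 - 1.5Ps = -398 + 3Ps, so Ps = 1874/9.
Buyers pay Pb = 1874/9 − 78 = 1172/9; Q' = -398 + 3·(1874/9) = 680/3.
Buyers' price falls by P* − Pb = 1640/9 − 1172/9 = 52; sellers' price rises by Ps − P* = 1874/9 − 1640/9 = 26.
So consumers capture 52/78 = 2/3 of each unit of subsidy.

Consumer share = 2/3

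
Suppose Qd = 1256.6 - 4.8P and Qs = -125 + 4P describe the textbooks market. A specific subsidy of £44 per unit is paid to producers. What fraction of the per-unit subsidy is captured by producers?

Pre-subsidy: 1256.6 - 4.8P = -125 + 4P gives P* = 157, Q* = 503.
With the subsidy, sellers receive Ps = Pb + 44 for each unit, where Pb is the price buyers pay.
Supply in terms of Pb becomes Qs = -125 + 4(Pb + 44) = 51 + 4Pb. Setting this equal to demand: 1256.6 - 4.8Pb = 51 + 4Pb, so Pb = 137.
Sellers receive Ps = 137 + 44 = 181; Q' = 1256.6 − 4.8·137 = 599.
Buyers' price falls by P* − Pb = 157 − 137 = 20; sellers' price rises by Ps − P* = 181 − 157 = 24.
So producers capture 24/44 = 6/11 of each unit of subsidy.

Producer share = 6/11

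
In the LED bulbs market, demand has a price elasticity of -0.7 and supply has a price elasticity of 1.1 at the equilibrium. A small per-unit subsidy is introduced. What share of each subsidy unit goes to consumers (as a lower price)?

Consumer share = 11/18

For a small subsidy around the equilibrium, the benefit split depends on the relative slopes, which at a point are proportional to the elasticities.
Buyer share = εs/(εs + |εd|) = 1.1/(1.1 + 0.7) = 11/18; seller share = |εd|/(εs + |εd|) = 7/18.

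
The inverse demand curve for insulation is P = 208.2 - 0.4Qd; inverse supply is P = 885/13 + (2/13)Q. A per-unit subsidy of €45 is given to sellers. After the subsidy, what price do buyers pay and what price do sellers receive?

Buyers pay €74.5; sellers receive €119.5

Pre-subsidy: 208.2 - 0.4Q = 885/13 + (2/13)Q gives Q* = 253 and P* = 107.
With the subsidy, sellers receive Ps = Pb + 45 for each unit, where Pb is the price buyers pay.
On the curves, Pb = 208.2 - 0.4Q and Ps = 885/13 + (2/13)Q; the wedge Ps − Pb = 45 gives 885/13 + (2/13)Q − (208.2 - 0.4Q) = 45, so Q' = 334.25.
Then Pb = 208.2 − 0.4·334.25 = 74.5 and Ps = 885/13 + (2/13)·334.25 = 119.5.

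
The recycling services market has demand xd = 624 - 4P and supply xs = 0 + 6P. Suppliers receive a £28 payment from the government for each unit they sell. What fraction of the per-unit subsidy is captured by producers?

Pre-subsidy: 624 - 4P = 0 + 6P gives P* = 62.4, x* = 374.4.
With the subsidy, sellers receive Ps = Pb + 28 for each unit, where Pb is the price buyers pay.
Supply in terms of Pb becomes xs = 0 + 6(Pb + 28) = 168 + 6Pb. Setting this equal to demand: 624 - 4Pb = 168 + 6Pb, so Pb = 45.6.
Sellers receive Ps = 45.6 + 28 = 73.6; x' = 624 − 4·45.6 = 441.6.
Buyers' price falls by P* − Pb = 62.4 − 45.6 = 16.8; sellers' price rises by Ps − P* = 73.6 − 62.4 = 11.2.
So producers capture 11.2/28 = 0.4 of each unit of subsidy.

Producer share = 0.4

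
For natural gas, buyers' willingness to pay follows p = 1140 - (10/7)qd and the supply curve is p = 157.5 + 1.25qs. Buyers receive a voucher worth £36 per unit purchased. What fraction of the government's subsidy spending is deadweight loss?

Pre-subsidy: 1140 - (10/7)q = 157.5 + 1.25q gives q* = 366.8 and p* = 616.
With the rebate, buyers effectively pay pb = ps − 36, where ps is the price sellers receive.
On the curves, pb = 1140 - (10/7)q and ps = 157.5 + 1.25q; the wedge ps − pb = 36 gives 157.5 + 1.25q − (1140 - (10/7)q) = 36, so q' = 380.24.
Then pb = 1140 − (10/7)·380.24 = 596.8 and ps = 157.5 + 1.25·380.24 = 632.8.
ΔCS = ½(366.8 + 380.24)(616 − 596.8) = 7171.584; ΔPS = ½(366.8 + 380.24)(632.8 − 616) = 6275.136.
Government spending = 36 × 380.24 = 13688.64.
DWL = ½ × 36 × (380.24 − 366.8) = 241.92; fraction = 241.92 / 13688.64 = 12/679.

DWL / government spending = 12/679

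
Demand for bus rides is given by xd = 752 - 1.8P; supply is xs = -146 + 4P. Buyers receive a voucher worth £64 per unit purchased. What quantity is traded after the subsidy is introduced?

x' = 16030/29

Pre-subsidy: 752 - 1.8P = -146 + 4P gives P* = 4490/29, x* = 13726/29.
With the rebate, buyers effectively pay Pb = Ps − 64, where Ps is the price sellers receive.
Demand in terms of Ps becomes xd = 752 − 1.8(Ps − 64) = 867.2 - 1.8Ps. Setting this equal to supply: 867.2 - 1.8Ps = -146 + 4Ps, so Ps = 5066/29.
Buyers pay Pb = 5066/29 − 64 = 3210/29; x' = -146 + 4·(5066/29) = 16030/29.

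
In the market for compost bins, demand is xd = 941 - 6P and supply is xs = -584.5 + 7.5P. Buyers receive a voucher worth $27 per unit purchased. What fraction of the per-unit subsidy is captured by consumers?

Consumer share = 5/9

Pre-subsidy: 941 - 6P = -584.5 + 7.5P gives P* = 113, x* = 263.
With the rebate, buyers effectively pay Pb = Ps − 27, where Ps is the price sellers receive.
Demand in terms of Ps becomes xd = 941 − 6(Ps − 27) = 1103 - 6Ps. Setting this equal to supply: 1103 - 6Ps = -584.5 + 7.5Ps, so Ps = 125.
Buyers pay Pb = 125 − 27 = 98; x' = -584.5 + 7.5·125 = 353.
Buyers' price falls by P* − Pb = 113 − 98 = 15; sellers' price rises by Ps − P* = 125 − 113 = 12.
So consumers capture 15/27 = 5/9 of each unit of subsidy.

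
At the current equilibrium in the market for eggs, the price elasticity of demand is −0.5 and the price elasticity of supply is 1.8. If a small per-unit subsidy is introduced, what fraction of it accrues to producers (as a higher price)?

For a small subsidy around the equilibrium, the benefit split depends on the relative slopes, which at a point are proportional to the elasticities.
Buyer share = εs/(εs + |εd|) = 1.8/(1.8 + 0.5) = 18/23; seller share = |εd|/(εs + |εd|) = 5/23.
So producers capture 5/23 of the subsidy.

Producer share = 5/23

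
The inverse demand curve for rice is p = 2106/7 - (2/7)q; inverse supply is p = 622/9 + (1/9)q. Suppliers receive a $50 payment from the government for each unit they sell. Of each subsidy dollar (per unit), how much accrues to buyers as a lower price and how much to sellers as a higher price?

Buyers gain $36 per unit; sellers gain $14 per unit

Pre-subsidy: 2106/7 - (2/7)q = 622/9 + (1/9)q gives q* = 584 and p* = 134.
With the subsidy, sellers receive ps = pb + 50 for each unit, where pb is the price buyers pay.
On the curves, pb = 2106/7 - (2/7)q and ps = 622/9 + (1/9)q; the wedge ps − pb = 50 gives 622/9 + (1/9)q − (2106/7 - (2/7)q) = 50, so q' = 710.
Then pb = 2106/7 − (2/7)·710 = 98 and ps = 622/9 + (1/9)·710 = 148.
Buyers' price falls by p* − pb = 134 − 98 = 36; sellers' price rises by ps − p* = 148 − 134 = 14.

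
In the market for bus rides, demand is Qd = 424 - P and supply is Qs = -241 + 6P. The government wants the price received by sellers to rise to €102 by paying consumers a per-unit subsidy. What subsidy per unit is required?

At a seller price of 102, quantity supplied is -241 + 6·102 = 371.
Buyers absorb 371 only when they pay Pb with 424 − 1·Pb = 371, i.e. Pb = 53.
s = Ps − Pb = 102 − 53 = 49.

Required subsidy s = €49 per unit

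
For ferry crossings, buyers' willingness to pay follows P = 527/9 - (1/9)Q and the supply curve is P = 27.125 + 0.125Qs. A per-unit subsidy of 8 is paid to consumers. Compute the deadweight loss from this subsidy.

Deadweight loss = 2304/17

Pre-subsidy: 527/9 - (1/9)Q = 27.125 + 0.125Q gives Q* = 2263/17 and P* = 744/17.
With the rebate, buyers effectively pay Pb = Ps − 8, where Ps is the price sellers receive.
On the curves, Pb = 527/9 - (1/9)Q and Ps = 27.125 + 0.125Q; the wedge Ps − Pb = 8 gives 27.125 + 0.125Q − (527/9 - (1/9)Q) = 8, so Q' = 167.
Then Pb = 527/9 − (1/9)·167 = 40 and Ps = 27.125 + 0.125·167 = 48.
The subsidy expands output by 167 − 2263/17 = 576/17 past the efficient level; on those units the gap between marginal cost and willingness to pay runs from 0 up to 8.
DWL = ½ × 8 × 576/17 = 2304/17.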